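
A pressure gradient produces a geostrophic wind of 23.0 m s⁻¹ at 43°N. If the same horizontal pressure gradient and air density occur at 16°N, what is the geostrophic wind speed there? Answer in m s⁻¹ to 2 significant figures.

57 m s⁻¹

With the same pressure gradient and density, V_g ∝ 1/f ∝ 1/sin φ.
V₂ = V₁ · sin φ₁ / sin φ₂ = 23.0 × sin 43° / sin 16°
V₂ = 23.0 × 0.6820/0.2756 = 57 m s⁻¹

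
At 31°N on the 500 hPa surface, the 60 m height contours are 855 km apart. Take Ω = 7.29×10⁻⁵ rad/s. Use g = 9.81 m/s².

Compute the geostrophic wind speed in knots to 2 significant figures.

18 knots

Coriolis parameter at 31°N:
f = 2Ω sin φ = 2 × 7.29×10⁻⁵ × sin 31° = 7.51×10⁻⁵ s⁻¹
Height gradient: |∂Z/∂n| = 60 m / 855000 m = 7.02×10⁻⁵
On a pressure surface, geostrophic balance gives V_g = (g/f)|∂Z/∂n|:
V_g = 9.81 × 7.02×10⁻⁵ / 7.51×10⁻⁵ = 9.17 m/s
Converting: 9.17 m/s × 1.944 = 18 knots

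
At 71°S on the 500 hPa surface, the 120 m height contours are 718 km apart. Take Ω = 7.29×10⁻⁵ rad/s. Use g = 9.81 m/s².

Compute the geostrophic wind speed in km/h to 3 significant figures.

42.8 km/h

Coriolis parameter at 71°S:
f = 2Ω sin φ = 2 × 7.29×10⁻⁵ × sin 71° = 1.38×10⁻⁴ s⁻¹
Height gradient: |∂Z/∂n| = 120 m / 718000 m = 1.67×10⁻⁴
On a pressure surface, geostrophic balance gives V_g = (g/f)|∂Z/∂n|:
V_g = 9.81 × 1.67×10⁻⁴ / 1.38×10⁻⁴ = 11.9 m/s
Converting: 11.9 m/s × 3.6 = 42.8 km/h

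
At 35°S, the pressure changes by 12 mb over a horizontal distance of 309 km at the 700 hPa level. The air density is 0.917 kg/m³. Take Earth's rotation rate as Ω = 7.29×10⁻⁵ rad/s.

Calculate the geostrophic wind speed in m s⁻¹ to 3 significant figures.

Coriolis parameter at 35°S:
f = 2Ω sin φ = 2 × 7.29×10⁻⁵ × sin 35° = 8.36×10⁻⁵ s⁻¹
Pressure gradient: |∂P/∂n| = 1200 Pa / 309000 m = 3.88×10⁻³ Pa/m
Geostrophic balance (pressure-gradient force = Coriolis force):
V_g = (1/(fρ)) |∂P/∂n| = 3.88×10⁻³ / (8.36×10⁻⁵ × 0.917) = 50.6 m/s

50.6 m s⁻¹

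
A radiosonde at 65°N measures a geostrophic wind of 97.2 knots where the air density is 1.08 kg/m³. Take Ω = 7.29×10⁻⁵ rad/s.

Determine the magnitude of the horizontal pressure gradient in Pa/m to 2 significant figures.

Coriolis parameter at 65°N:
f = 2Ω sin φ = 2 × 7.29×10⁻⁵ × sin 65° = 1.32×10⁻⁴ s⁻¹
Wind speed in SI: 97.2 knots = 50.0 m/s
Geostrophic balance rearranged: |∂P/∂n| = f ρ V_g
|∂P/∂n| = 1.32×10⁻⁴ × 1.08 × 50.0 = 7.14×10⁻³ Pa/m

7.1×10⁻³ Pa/m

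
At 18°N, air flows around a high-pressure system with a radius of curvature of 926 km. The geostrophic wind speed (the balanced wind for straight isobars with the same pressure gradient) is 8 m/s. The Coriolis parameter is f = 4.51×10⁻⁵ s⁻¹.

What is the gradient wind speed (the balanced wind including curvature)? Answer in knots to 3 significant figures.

21.0 knots

Around a high, pressure-gradient force acts outward with centrifugal, so Coriolis balances both:
fV = (1/ρ)|∂P/∂n| + V²/R  →  V² − fR·V + fR·V_g = 0
With fR = 4.51×10⁻⁵ × 926×10³ m = 41.8 m/s:
V = [fR − √((fR)² − 4 fR V_g)]/2 = [41.8 − √(41.8² − 4×41.8×8)]/2 = 10.8 m/s
Supergeostrophic (V > V_g = 8 m/s), as expected around a high.
Converting: 10.8 m/s × 1.944 = 21.0 knots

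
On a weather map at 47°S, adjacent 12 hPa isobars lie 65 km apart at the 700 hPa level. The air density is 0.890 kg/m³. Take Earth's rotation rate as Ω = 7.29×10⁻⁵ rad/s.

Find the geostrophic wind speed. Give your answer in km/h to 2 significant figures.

700 km/h

Coriolis parameter at 47°S:
f = 2Ω sin φ = 2 × 7.29×10⁻⁵ × sin 47° = 1.07×10⁻⁴ s⁻¹
Pressure gradient: |∂P/∂n| = 1200 Pa / 65000 m = 1.85×10⁻² Pa/m
Geostrophic balance (pressure-gradient force = Coriolis force):
V_g = (1/(fρ)) |∂P/∂n| = 1.85×10⁻² / (1.07×10⁻⁴ × 0.890) = 195 m/s
Converting: 195 m/s × 3.6 = 700 km/h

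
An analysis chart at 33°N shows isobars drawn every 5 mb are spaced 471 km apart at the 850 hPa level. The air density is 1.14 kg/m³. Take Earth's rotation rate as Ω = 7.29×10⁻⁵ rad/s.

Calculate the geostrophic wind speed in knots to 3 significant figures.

Coriolis parameter at 33°N:
f = 2Ω sin φ = 2 × 7.29×10⁻⁵ × sin 33° = 7.94×10⁻⁵ s⁻¹
Pressure gradient: |∂P/∂n| = 500 Pa / 471000 m = 1.06×10⁻³ Pa/m
Geostrophic balance (pressure-gradient force = Coriolis force):
V_g = (1/(fρ)) |∂P/∂n| = 1.06×10⁻³ / (7.94×10⁻⁵ × 1.14) = 11.7 m/s
Converting: 11.7 m/s × 1.944 = 22.8 knots

22.8 knots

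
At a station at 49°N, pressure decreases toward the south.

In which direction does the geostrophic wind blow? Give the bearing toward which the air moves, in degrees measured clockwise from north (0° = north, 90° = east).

The pressure-gradient force points toward the south (bearing 180°).
Geostrophic balance: in the Northern Hemisphere the Coriolis force deflects motion to the right, so the geostrophic wind blows 90° to the right of the pressure-gradient force (low pressure on the left).
Rotating 180° by 90° clockwise gives 270° — the wind blows toward the west.

270°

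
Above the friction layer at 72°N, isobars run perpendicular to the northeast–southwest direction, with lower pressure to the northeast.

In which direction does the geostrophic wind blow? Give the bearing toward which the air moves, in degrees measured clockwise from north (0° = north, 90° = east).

135°

The pressure-gradient force points toward the northeast (bearing 045°).
Geostrophic balance: in the Northern Hemisphere the Coriolis force deflects motion to the right, so the geostrophic wind blows 90° to the right of the pressure-gradient force (low pressure on the left).
Rotating 045° by 90° clockwise gives 135° — the wind blows toward the southeast.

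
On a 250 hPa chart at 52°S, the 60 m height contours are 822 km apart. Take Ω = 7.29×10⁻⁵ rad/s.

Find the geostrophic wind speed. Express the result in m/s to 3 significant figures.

6.23 m/s

Coriolis parameter at 52°S:
f = 2Ω sin φ = 2 × 7.29×10⁻⁵ × sin 52° = 1.15×10⁻⁴ s⁻¹
Height gradient: |∂Z/∂n| = 60 m / 822000 m = 7.30×10⁻⁵
On a pressure surface, geostrophic balance gives V_g = (g/f)|∂Z/∂n|:
V_g = 9.81 × 7.30×10⁻⁵ / 1.15×10⁻⁴ = 6.23 m/s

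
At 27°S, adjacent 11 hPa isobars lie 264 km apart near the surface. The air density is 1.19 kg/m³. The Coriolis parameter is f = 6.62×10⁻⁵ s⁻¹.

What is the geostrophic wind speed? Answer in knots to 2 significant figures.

Pressure gradient: |∂P/∂n| = 1100 Pa / 264000 m = 4.17×10⁻³ Pa/m
Geostrophic balance (pressure-gradient force = Coriolis force):
V_g = (1/(fρ)) |∂P/∂n| = 4.17×10⁻³ / (6.62×10⁻⁵ × 1.19) = 52.9 m/s
Converting: 52.9 m/s × 1.944 = 100 knots

100 knots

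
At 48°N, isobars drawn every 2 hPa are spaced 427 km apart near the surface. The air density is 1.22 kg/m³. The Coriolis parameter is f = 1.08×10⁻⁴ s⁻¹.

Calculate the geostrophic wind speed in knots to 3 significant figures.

6.91 knots

Pressure gradient: |∂P/∂n| = 200 Pa / 427000 m = 4.68×10⁻⁴ Pa/m
Geostrophic balance (pressure-gradient force = Coriolis force):
V_g = (1/(fρ)) |∂P/∂n| = 4.68×10⁻⁴ / (1.08×10⁻⁴ × 1.22) = 3.55 m/s
Converting: 3.55 m/s × 1.944 = 6.91 knots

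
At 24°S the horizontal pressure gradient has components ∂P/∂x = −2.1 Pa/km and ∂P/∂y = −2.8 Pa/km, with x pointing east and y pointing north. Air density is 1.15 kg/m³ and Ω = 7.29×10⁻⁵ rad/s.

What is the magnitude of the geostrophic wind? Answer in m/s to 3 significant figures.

51.3 m/s

Coriolis parameter at 24°S:
f = 2Ω sin φ = 2 × 7.29×10⁻⁵ × sin 24° = 5.93×10⁻⁵ s⁻¹
In the Southern Hemisphere f is negative: f = −5.93×10⁻⁵ s⁻¹.
Component geostrophic relations (x east, y north):
u_g = −(1/(fρ)) ∂P/∂y,  v_g = (1/(fρ)) ∂P/∂x
u_g = −(−2.8×10⁻³)/(−5.93×10⁻⁵ × 1.15) = −41.1 m/s;  v_g = (−2.1×10⁻³)/(−5.93×10⁻⁵ × 1.15) = 30.8 m/s
|V_g| = √(u_g² + v_g²) = 51.3 m/s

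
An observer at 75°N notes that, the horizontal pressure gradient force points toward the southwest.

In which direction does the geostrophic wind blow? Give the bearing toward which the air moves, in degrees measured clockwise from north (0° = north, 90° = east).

The pressure-gradient force points toward the southwest (bearing 225°).
Geostrophic balance: in the Northern Hemisphere the Coriolis force deflects motion to the right, so the geostrophic wind blows 90° to the right of the pressure-gradient force (low pressure on the left).
Rotating 225° by 90° clockwise gives 315° — the wind blows toward the northwest.

315°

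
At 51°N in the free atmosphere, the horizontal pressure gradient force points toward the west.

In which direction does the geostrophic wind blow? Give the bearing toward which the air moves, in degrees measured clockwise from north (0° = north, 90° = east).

The pressure-gradient force points toward the west (bearing 270°).
Geostrophic balance: in the Northern Hemisphere the Coriolis force deflects motion to the right, so the geostrophic wind blows 90° to the right of the pressure-gradient force (low pressure on the left).
Rotating 270° by 90° clockwise gives 000° — the wind blows toward the north.

000°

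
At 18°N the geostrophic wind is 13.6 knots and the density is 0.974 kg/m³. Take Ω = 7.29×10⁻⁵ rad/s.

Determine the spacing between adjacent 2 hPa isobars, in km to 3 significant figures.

Coriolis parameter at 18°N:
f = 2Ω sin φ = 2 × 7.29×10⁻⁵ × sin 18° = 4.51×10⁻⁵ s⁻¹
Wind speed in SI: 13.6 knots = 7.00 m/s
Geostrophic balance rearranged: |∂P/∂n| = f ρ V_g
|∂P/∂n| = 4.51×10⁻⁵ × 0.974 × 7.00 = 3.07×10⁻⁴ Pa/m
Isobar spacing: Δn = ΔP/|∂P/∂n| = 200 Pa / 3.07×10⁻⁴ Pa/m = 651410 m ≈ 651 km

651 km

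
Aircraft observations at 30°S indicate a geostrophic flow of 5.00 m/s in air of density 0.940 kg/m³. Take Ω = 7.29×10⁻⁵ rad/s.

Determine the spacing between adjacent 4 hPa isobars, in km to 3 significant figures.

Coriolis parameter at 30°S:
f = 2Ω sin φ = 2 × 7.29×10⁻⁵ × sin 30° = 7.29×10⁻⁵ s⁻¹
Geostrophic balance rearranged: |∂P/∂n| = f ρ V_g
|∂P/∂n| = 7.29×10⁻⁵ × 0.940 × 5.00 = 3.43×10⁻⁴ Pa/m
Isobar spacing: Δn = ΔP/|∂P/∂n| = 400 Pa / 3.43×10⁻⁴ Pa/m = 1167440 m ≈ 1170 km

1170 km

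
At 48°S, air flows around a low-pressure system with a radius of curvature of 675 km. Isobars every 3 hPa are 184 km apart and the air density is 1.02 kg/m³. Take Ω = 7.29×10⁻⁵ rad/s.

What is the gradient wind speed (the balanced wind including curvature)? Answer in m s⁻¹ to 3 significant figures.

Coriolis parameter at 48°S:
f = 2Ω sin φ = 2 × 7.29×10⁻⁵ × sin 48° = 1.08×10⁻⁴ s⁻¹
Pressure gradient: |∂P/∂n| = 300 Pa / 184000 m = 1.63×10⁻³ Pa/m
Geostrophic speed: V_g = |∂P/∂n|/(fρ) = 1.63×10⁻³/(1.08×10⁻⁴ × 1.02) = 14.8 m/s
Around a low, centrifugal force acts outward with Coriolis, so pressure-gradient force balances both:
(1/ρ)|∂P/∂n| = fV + V²/R  →  V² + fR·V − fR·V_g = 0
With fR = 1.08×10⁻⁴ × 675×10³ m = 73.1 m/s:
V = [−fR + √((fR)² + 4 fR V_g)]/2 = [−73.1 + √(73.1² + 4×73.1×14.8)]/2 = 12.6 m/s
Subgeostrophic (V < V_g = 14.8 m/s), as expected around a low.

12.6 m s⁻¹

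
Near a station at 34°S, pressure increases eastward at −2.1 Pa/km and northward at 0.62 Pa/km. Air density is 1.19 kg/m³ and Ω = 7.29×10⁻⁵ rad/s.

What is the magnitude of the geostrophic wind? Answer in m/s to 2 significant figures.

23 m/s

Coriolis parameter at 34°S:
f = 2Ω sin φ = 2 × 7.29×10⁻⁵ × sin 34° = 8.15×10⁻⁵ s⁻¹
In the Southern Hemisphere f is negative: f = −8.15×10⁻⁵ s⁻¹.
Component geostrophic relations (x east, y north):
u_g = −(1/(fρ)) ∂P/∂y,  v_g = (1/(fρ)) ∂P/∂x
u_g = −(0.62×10⁻³)/(−8.15×10⁻⁵ × 1.19) = 6.39 m/s;  v_g = (−2.1×10⁻³)/(−8.15×10⁻⁵ × 1.19) = 21.6 m/s
|V_g| = √(u_g² + v_g²) = 22.6 m/s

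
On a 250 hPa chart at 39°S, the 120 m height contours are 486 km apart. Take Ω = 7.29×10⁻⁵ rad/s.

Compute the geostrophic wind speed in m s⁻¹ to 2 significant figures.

26 m s⁻¹

Coriolis parameter at 39°S:
f = 2Ω sin φ = 2 × 7.29×10⁻⁵ × sin 39° = 9.18×10⁻⁵ s⁻¹
Height gradient: |∂Z/∂n| = 120 m / 486000 m = 2.47×10⁻⁴
On a pressure surface, geostrophic balance gives V_g = (g/f)|∂Z/∂n|:
V_g = 9.81 × 2.47×10⁻⁴ / 9.18×10⁻⁵ = 26.4 m/s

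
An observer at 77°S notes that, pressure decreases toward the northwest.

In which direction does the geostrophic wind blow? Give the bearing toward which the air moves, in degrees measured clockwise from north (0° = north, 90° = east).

225°

The pressure-gradient force points toward the northwest (bearing 315°).
Geostrophic balance: in the Southern Hemisphere the Coriolis force deflects motion to the left, so the geostrophic wind blows 90° to the left of the pressure-gradient force (low pressure on the right).
Rotating 315° by 90° counterclockwise gives 225° — the wind blows toward the southwest.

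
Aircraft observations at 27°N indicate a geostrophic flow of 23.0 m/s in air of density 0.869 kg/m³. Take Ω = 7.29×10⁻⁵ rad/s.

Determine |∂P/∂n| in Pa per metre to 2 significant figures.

Coriolis parameter at 27°N:
f = 2Ω sin φ = 2 × 7.29×10⁻⁵ × sin 27° = 6.62×10⁻⁵ s⁻¹
Geostrophic balance rearranged: |∂P/∂n| = f ρ V_g
|∂P/∂n| = 6.62×10⁻⁵ × 0.869 × 23.0 = 1.32×10⁻³ Pa/m

1.3×10⁻³ Pa/m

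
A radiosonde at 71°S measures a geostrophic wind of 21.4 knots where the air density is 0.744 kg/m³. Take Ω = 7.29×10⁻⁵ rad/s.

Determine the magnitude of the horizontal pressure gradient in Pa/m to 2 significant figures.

1.1×10⁻³ Pa/m

Coriolis parameter at 71°S:
f = 2Ω sin φ = 2 × 7.29×10⁻⁵ × sin 71° = 1.38×10⁻⁴ s⁻¹
Wind speed in SI: 21.4 knots = 11.0 m/s
Geostrophic balance rearranged: |∂P/∂n| = f ρ V_g
|∂P/∂n| = 1.38×10⁻⁴ × 0.744 × 11.0 = 1.13×10⁻³ Pa/m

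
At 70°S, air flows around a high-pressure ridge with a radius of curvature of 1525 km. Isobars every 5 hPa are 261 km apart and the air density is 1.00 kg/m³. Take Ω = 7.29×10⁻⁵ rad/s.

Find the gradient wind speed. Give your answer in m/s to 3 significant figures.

Coriolis parameter at 70°S:
f = 2Ω sin φ = 2 × 7.29×10⁻⁵ × sin 70° = 1.37×10⁻⁴ s⁻¹
Pressure gradient: |∂P/∂n| = 500 Pa / 261000 m = 1.92×10⁻³ Pa/m
Geostrophic speed: V_g = |∂P/∂n|/(fρ) = 1.92×10⁻³/(1.37×10⁻⁴ × 1.00) = 14.0 m/s
Around a high, pressure-gradient force acts outward with centrifugal, so Coriolis balances both:
fV = (1/ρ)|∂P/∂n| + V²/R  →  V² − fR·V + fR·V_g = 0
With fR = 1.37×10⁻⁴ × 1525×10³ m = 209 m/s:
V = [fR − √((fR)² − 4 fR V_g)]/2 = [209 − √(209² − 4×209×14)]/2 = 15.1 m/s
Supergeostrophic (V > V_g = 14 m/s), as expected around a high.

15.1 m/s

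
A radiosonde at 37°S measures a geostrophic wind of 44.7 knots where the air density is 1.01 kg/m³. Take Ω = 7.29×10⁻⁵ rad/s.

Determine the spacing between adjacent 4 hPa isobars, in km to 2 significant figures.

200 km

Coriolis parameter at 37°S:
f = 2Ω sin φ = 2 × 7.29×10⁻⁵ × sin 37° = 8.77×10⁻⁵ s⁻¹
Wind speed in SI: 44.7 knots = 23.0 m/s
Geostrophic balance rearranged: |∂P/∂n| = f ρ V_g
|∂P/∂n| = 8.77×10⁻⁵ × 1.01 × 23.0 = 2.04×10⁻³ Pa/m
Isobar spacing: Δn = ΔP/|∂P/∂n| = 400 Pa / 2.04×10⁻³ Pa/m = 196278 m ≈ 200 km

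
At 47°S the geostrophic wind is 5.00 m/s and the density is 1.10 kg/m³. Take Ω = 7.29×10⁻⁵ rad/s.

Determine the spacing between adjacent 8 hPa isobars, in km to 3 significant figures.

Coriolis parameter at 47°S:
f = 2Ω sin φ = 2 × 7.29×10⁻⁵ × sin 47° = 1.07×10⁻⁴ s⁻¹
Geostrophic balance rearranged: |∂P/∂n| = f ρ V_g
|∂P/∂n| = 1.07×10⁻⁴ × 1.10 × 5.00 = 5.86×10⁻⁴ Pa/m
Isobar spacing: Δn = ΔP/|∂P/∂n| = 800 Pa / 5.86×10⁻⁴ Pa/m = 1364088 m ≈ 1360 km

1360 km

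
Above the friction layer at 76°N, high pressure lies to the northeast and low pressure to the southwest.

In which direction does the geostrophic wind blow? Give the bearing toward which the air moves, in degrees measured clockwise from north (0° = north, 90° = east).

The pressure-gradient force points toward the southwest (bearing 225°).
Geostrophic balance: in the Northern Hemisphere the Coriolis force deflects motion to the right, so the geostrophic wind blows 90° to the right of the pressure-gradient force (low pressure on the left).
Rotating 225° by 90° clockwise gives 315° — the wind blows toward the northwest.

315°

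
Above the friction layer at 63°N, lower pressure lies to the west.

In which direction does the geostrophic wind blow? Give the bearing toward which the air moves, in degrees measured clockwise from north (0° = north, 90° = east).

000°

The pressure-gradient force points toward the west (bearing 270°).
Geostrophic balance: in the Northern Hemisphere the Coriolis force deflects motion to the right, so the geostrophic wind blows 90° to the right of the pressure-gradient force (low pressure on the left).
Rotating 270° by 90° clockwise gives 000° — the wind blows toward the north.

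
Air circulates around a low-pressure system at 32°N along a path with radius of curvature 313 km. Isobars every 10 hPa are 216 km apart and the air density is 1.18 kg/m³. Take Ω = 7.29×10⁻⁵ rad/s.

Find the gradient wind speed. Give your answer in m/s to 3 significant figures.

25.0 m/s

Coriolis parameter at 32°N:
f = 2Ω sin φ = 2 × 7.29×10⁻⁵ × sin 32° = 7.73×10⁻⁵ s⁻¹
Pressure gradient: |∂P/∂n| = 1000 Pa / 216000 m = 4.63×10⁻³ Pa/m
Geostrophic speed: V_g = |∂P/∂n|/(fρ) = 4.63×10⁻³/(7.73×10⁻⁵ × 1.18) = 50.8 m/s
Around a low, centrifugal force acts outward with Coriolis, so pressure-gradient force balances both:
(1/ρ)|∂P/∂n| = fV + V²/R  →  V² + fR·V − fR·V_g = 0
With fR = 7.73×10⁻⁵ × 313×10³ m = 24.2 m/s:
V = [−fR + √((fR)² + 4 fR V_g)]/2 = [−24.2 + √(24.2² + 4×24.2×50.8)]/2 = 25 m/s
Subgeostrophic (V < V_g = 50.8 m/s), as expected around a low.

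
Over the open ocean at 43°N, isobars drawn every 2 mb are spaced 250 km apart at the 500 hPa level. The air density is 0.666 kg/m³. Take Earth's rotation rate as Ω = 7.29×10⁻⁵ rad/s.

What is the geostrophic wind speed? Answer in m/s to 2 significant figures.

Coriolis parameter at 43°N:
f = 2Ω sin φ = 2 × 7.29×10⁻⁵ × sin 43° = 9.94×10⁻⁵ s⁻¹
Pressure gradient: |∂P/∂n| = 200 Pa / 250000 m = 8.00×10⁻⁴ Pa/m
Geostrophic balance (pressure-gradient force = Coriolis force):
V_g = (1/(fρ)) |∂P/∂n| = 8.00×10⁻⁴ / (9.94×10⁻⁵ × 0.666) = 12.1 m/s

12 m/s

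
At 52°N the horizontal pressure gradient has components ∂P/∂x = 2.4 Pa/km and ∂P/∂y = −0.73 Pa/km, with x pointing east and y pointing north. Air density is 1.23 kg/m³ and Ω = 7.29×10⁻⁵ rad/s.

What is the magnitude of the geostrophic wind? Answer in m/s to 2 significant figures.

18 m/s

Coriolis parameter at 52°N:
f = 2Ω sin φ = 2 × 7.29×10⁻⁵ × sin 52° = 1.15×10⁻⁴ s⁻¹
Component geostrophic relations (x east, y north):
u_g = −(1/(fρ)) ∂P/∂y,  v_g = (1/(fρ)) ∂P/∂x
u_g = −(−0.73×10⁻³)/(1.15×10⁻⁴ × 1.23) = 5.17 m/s;  v_g = (2.4×10⁻³)/(1.15×10⁻⁴ × 1.23) = 17.0 m/s
|V_g| = √(u_g² + v_g²) = 17.8 m/s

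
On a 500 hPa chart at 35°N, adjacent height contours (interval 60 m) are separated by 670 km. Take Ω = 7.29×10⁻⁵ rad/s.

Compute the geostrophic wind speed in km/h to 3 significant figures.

37.8 km/h

Coriolis parameter at 35°N:
f = 2Ω sin φ = 2 × 7.29×10⁻⁵ × sin 35° = 8.36×10⁻⁵ s⁻¹
Height gradient: |∂Z/∂n| = 60 m / 670000 m = 8.96×10⁻⁵
On a pressure surface, geostrophic balance gives V_g = (g/f)|∂Z/∂n|:
V_g = 9.81 × 8.96×10⁻⁵ / 8.36×10⁻⁵ = 10.5 m/s
Converting: 10.5 m/s × 3.6 = 37.8 km/h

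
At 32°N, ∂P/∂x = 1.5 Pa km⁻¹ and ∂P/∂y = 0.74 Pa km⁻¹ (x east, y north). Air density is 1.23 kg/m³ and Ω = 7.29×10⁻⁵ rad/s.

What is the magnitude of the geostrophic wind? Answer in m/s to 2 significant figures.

Coriolis parameter at 32°N:
f = 2Ω sin φ = 2 × 7.29×10⁻⁵ × sin 32° = 7.73×10⁻⁵ s⁻¹
Component geostrophic relations (x east, y north):
u_g = −(1/(fρ)) ∂P/∂y,  v_g = (1/(fρ)) ∂P/∂x
u_g = −(0.74×10⁻³)/(7.73×10⁻⁵ × 1.23) = −7.79 m/s;  v_g = (1.5×10⁻³)/(7.73×10⁻⁵ × 1.23) = 15.8 m/s
|V_g| = √(u_g² + v_g²) = 17.6 m/s

18 m/s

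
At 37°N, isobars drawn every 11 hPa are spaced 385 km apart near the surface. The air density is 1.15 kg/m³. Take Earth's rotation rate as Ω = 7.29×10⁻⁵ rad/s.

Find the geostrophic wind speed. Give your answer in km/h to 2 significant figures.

100 km/h

Coriolis parameter at 37°N:
f = 2Ω sin φ = 2 × 7.29×10⁻⁵ × sin 37° = 8.77×10⁻⁵ s⁻¹
Pressure gradient: |∂P/∂n| = 1100 Pa / 385000 m = 2.86×10⁻³ Pa/m
Geostrophic balance (pressure-gradient force = Coriolis force):
V_g = (1/(fρ)) |∂P/∂n| = 2.86×10⁻³ / (8.77×10⁻⁵ × 1.15) = 28.3 m/s
Converting: 28.3 m/s × 3.6 = 100 km/h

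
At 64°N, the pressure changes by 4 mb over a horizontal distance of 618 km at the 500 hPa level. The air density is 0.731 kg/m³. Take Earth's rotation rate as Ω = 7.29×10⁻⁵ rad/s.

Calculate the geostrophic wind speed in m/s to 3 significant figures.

Coriolis parameter at 64°N:
f = 2Ω sin φ = 2 × 7.29×10⁻⁵ × sin 64° = 1.31×10⁻⁴ s⁻¹
Pressure gradient: |∂P/∂n| = 400 Pa / 618000 m = 6.47×10⁻⁴ Pa/m
Geostrophic balance (pressure-gradient force = Coriolis force):
V_g = (1/(fρ)) |∂P/∂n| = 6.47×10⁻⁴ / (1.31×10⁻⁴ × 0.731) = 6.76 m/s

6.76 m/s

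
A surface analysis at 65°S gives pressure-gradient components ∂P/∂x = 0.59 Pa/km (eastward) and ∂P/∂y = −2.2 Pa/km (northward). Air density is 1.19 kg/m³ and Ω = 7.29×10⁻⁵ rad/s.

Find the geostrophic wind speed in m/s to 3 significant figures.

Coriolis parameter at 65°S:
f = 2Ω sin φ = 2 × 7.29×10⁻⁵ × sin 65° = 1.32×10⁻⁴ s⁻¹
In the Southern Hemisphere f is negative: f = −1.32×10⁻⁴ s⁻¹.
Component geostrophic relations (x east, y north):
u_g = −(1/(fρ)) ∂P/∂y,  v_g = (1/(fρ)) ∂P/∂x
u_g = −(−2.2×10⁻³)/(−1.32×10⁻⁴ × 1.19) = −14.0 m/s;  v_g = (0.59×10⁻³)/(−1.32×10⁻⁴ × 1.19) = −3.75 m/s
|V_g| = √(u_g² + v_g²) = 14.5 m/s

14.5 m/s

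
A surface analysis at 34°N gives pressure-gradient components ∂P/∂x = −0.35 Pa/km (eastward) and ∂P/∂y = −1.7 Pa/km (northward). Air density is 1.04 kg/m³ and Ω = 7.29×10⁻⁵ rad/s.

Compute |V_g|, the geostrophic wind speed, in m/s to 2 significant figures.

Coriolis parameter at 34°N:
f = 2Ω sin φ = 2 × 7.29×10⁻⁵ × sin 34° = 8.15×10⁻⁵ s⁻¹
Component geostrophic relations (x east, y north):
u_g = −(1/(fρ)) ∂P/∂y,  v_g = (1/(fρ)) ∂P/∂x
u_g = −(−1.7×10⁻³)/(8.15×10⁻⁵ × 1.04) = 20.0 m/s;  v_g = (−0.35×10⁻³)/(8.15×10⁻⁵ × 1.04) = −4.13 m/s
|V_g| = √(u_g² + v_g²) = 20.5 m/s

20 m/s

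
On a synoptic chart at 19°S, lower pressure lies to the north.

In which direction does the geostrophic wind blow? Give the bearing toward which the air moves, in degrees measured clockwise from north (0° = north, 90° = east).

The pressure-gradient force points toward the north (bearing 000°).
Geostrophic balance: in the Southern Hemisphere the Coriolis force deflects motion to the left, so the geostrophic wind blows 90° to the left of the pressure-gradient force (low pressure on the right).
Rotating 000° by 90° counterclockwise gives 270° — the wind blows toward the west.

270°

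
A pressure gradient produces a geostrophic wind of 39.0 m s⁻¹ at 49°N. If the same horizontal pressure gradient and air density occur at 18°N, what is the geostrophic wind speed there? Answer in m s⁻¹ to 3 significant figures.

95.2 m s⁻¹

With the same pressure gradient and density, V_g ∝ 1/f ∝ 1/sin φ.
V₂ = V₁ · sin φ₁ / sin φ₂ = 39.0 × sin 49° / sin 18°
V₂ = 39.0 × 0.7547/0.3090 = 95.2 m s⁻¹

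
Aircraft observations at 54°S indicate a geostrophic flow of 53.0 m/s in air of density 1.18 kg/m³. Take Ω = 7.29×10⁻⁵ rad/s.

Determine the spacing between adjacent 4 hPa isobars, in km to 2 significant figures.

Coriolis parameter at 54°S:
f = 2Ω sin φ = 2 × 7.29×10⁻⁵ × sin 54° = 1.18×10⁻⁴ s⁻¹
Geostrophic balance rearranged: |∂P/∂n| = f ρ V_g
|∂P/∂n| = 1.18×10⁻⁴ × 1.18 × 53.0 = 7.38×10⁻³ Pa/m
Isobar spacing: Δn = ΔP/|∂P/∂n| = 400 Pa / 7.38×10⁻³ Pa/m = 54223 m ≈ 54 km

54 km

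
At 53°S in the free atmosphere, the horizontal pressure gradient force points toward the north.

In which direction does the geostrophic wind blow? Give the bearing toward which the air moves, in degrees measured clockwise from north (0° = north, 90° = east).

270°

The pressure-gradient force points toward the north (bearing 000°).
Geostrophic balance: in the Southern Hemisphere the Coriolis force deflects motion to the left, so the geostrophic wind blows 90° to the left of the pressure-gradient force (low pressure on the right).
Rotating 000° by 90° counterclockwise gives 270° — the wind blows toward the west.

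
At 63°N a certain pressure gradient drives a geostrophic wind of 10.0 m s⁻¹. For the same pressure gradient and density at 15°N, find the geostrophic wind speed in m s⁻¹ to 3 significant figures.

34.4 m s⁻¹

With the same pressure gradient and density, V_g ∝ 1/f ∝ 1/sin φ.
V₂ = V₁ · sin φ₁ / sin φ₂ = 10.0 × sin 63° / sin 15°
V₂ = 10.0 × 0.8910/0.2588 = 34.4 m s⁻¹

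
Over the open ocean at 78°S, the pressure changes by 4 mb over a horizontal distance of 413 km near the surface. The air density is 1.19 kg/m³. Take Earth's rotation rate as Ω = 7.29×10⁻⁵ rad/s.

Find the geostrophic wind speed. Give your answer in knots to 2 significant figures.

11 knots

Coriolis parameter at 78°S:
f = 2Ω sin φ = 2 × 7.29×10⁻⁵ × sin 78° = 1.43×10⁻⁴ s⁻¹
Pressure gradient: |∂P/∂n| = 400 Pa / 413000 m = 9.69×10⁻⁴ Pa/m
Geostrophic balance (pressure-gradient force = Coriolis force):
V_g = (1/(fρ)) |∂P/∂n| = 9.69×10⁻⁴ / (1.43×10⁻⁴ × 1.19) = 5.71 m/s
Converting: 5.71 m/s × 1.944 = 11 knots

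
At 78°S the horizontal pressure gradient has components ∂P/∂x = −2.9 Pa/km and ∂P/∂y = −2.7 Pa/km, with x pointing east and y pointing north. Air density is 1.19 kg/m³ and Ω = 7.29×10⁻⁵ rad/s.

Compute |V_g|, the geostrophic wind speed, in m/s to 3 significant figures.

Coriolis parameter at 78°S:
f = 2Ω sin φ = 2 × 7.29×10⁻⁵ × sin 78° = 1.43×10⁻⁴ s⁻¹
In the Southern Hemisphere f is negative: f = −1.43×10⁻⁴ s⁻¹.
Component geostrophic relations (x east, y north):
u_g = −(1/(fρ)) ∂P/∂y,  v_g = (1/(fρ)) ∂P/∂x
u_g = −(−2.7×10⁻³)/(−1.43×10⁻⁴ × 1.19) = −15.9 m/s;  v_g = (−2.9×10⁻³)/(−1.43×10⁻⁴ × 1.19) = 17.1 m/s
|V_g| = √(u_g² + v_g²) = 23.3 m/s

23.3 m/s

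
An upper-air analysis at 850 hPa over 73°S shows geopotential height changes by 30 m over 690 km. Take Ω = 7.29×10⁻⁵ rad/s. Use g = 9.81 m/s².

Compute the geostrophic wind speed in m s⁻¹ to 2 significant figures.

Coriolis parameter at 73°S:
f = 2Ω sin φ = 2 × 7.29×10⁻⁵ × sin 73° = 1.39×10⁻⁴ s⁻¹
Height gradient: |∂Z/∂n| = 30 m / 690000 m = 4.35×10⁻⁵
On a pressure surface, geostrophic balance gives V_g = (g/f)|∂Z/∂n|:
V_g = 9.81 × 4.35×10⁻⁵ / 1.39×10⁻⁴ = 3.06 m/s

3.1 m s⁻¹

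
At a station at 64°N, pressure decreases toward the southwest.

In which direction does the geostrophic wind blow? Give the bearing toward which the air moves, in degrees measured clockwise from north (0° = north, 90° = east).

315°

The pressure-gradient force points toward the southwest (bearing 225°).
Geostrophic balance: in the Northern Hemisphere the Coriolis force deflects motion to the right, so the geostrophic wind blows 90° to the right of the pressure-gradient force (low pressure on the left).
Rotating 225° by 90° clockwise gives 315° — the wind blows toward the northwest.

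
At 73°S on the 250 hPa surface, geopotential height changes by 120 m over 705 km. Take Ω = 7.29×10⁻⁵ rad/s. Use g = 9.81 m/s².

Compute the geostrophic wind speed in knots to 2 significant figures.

Coriolis parameter at 73°S:
f = 2Ω sin φ = 2 × 7.29×10⁻⁵ × sin 73° = 1.39×10⁻⁴ s⁻¹
Height gradient: |∂Z/∂n| = 120 m / 705000 m = 1.70×10⁻⁴
On a pressure surface, geostrophic balance gives V_g = (g/f)|∂Z/∂n|:
V_g = 9.81 × 1.70×10⁻⁴ / 1.39×10⁻⁴ = 12.0 m/s
Converting: 12.0 m/s × 1.944 = 23 knots

23 knots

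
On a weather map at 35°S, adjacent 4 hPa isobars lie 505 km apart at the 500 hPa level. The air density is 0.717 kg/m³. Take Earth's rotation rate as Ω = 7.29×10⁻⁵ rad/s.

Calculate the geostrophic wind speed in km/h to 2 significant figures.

48 km/h

Coriolis parameter at 35°S:
f = 2Ω sin φ = 2 × 7.29×10⁻⁵ × sin 35° = 8.36×10⁻⁵ s⁻¹
Pressure gradient: |∂P/∂n| = 400 Pa / 505000 m = 7.92×10⁻⁴ Pa/m
Geostrophic balance (pressure-gradient force = Coriolis force):
V_g = (1/(fρ)) |∂P/∂n| = 7.92×10⁻⁴ / (8.36×10⁻⁵ × 0.717) = 13.2 m/s
Converting: 13.2 m/s × 3.6 = 48 km/h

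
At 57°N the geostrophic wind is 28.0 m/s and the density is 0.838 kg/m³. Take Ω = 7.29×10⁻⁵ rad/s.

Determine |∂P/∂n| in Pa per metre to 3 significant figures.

2.87×10⁻³ Pa/m

Coriolis parameter at 57°N:
f = 2Ω sin φ = 2 × 7.29×10⁻⁵ × sin 57° = 1.22×10⁻⁴ s⁻¹
Geostrophic balance rearranged: |∂P/∂n| = f ρ V_g
|∂P/∂n| = 1.22×10⁻⁴ × 0.838 × 28.0 = 2.87×10⁻³ Pa/m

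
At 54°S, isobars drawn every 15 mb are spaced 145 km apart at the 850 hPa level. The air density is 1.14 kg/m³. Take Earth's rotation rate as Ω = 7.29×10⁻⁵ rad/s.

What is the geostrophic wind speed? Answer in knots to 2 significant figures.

Coriolis parameter at 54°S:
f = 2Ω sin φ = 2 × 7.29×10⁻⁵ × sin 54° = 1.18×10⁻⁴ s⁻¹
Pressure gradient: |∂P/∂n| = 1500 Pa / 145000 m = 1.03×10⁻² Pa/m
Geostrophic balance (pressure-gradient force = Coriolis force):
V_g = (1/(fρ)) |∂P/∂n| = 1.03×10⁻² / (1.18×10⁻⁴ × 1.14) = 76.9 m/s
Converting: 76.9 m/s × 1.944 = 150 knots

150 knots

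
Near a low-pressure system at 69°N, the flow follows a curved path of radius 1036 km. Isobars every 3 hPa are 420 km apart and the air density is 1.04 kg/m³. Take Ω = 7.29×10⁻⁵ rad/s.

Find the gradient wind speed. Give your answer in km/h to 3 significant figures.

17.6 km/h

Coriolis parameter at 69°N:
f = 2Ω sin φ = 2 × 7.29×10⁻⁵ × sin 69° = 1.36×10⁻⁴ s⁻¹
Pressure gradient: |∂P/∂n| = 300 Pa / 420000 m = 7.14×10⁻⁴ Pa/m
Geostrophic speed: V_g = |∂P/∂n|/(fρ) = 7.14×10⁻⁴/(1.36×10⁻⁴ × 1.04) = 5.05 m/s
Around a low, centrifugal force acts outward with Coriolis, so pressure-gradient force balances both:
(1/ρ)|∂P/∂n| = fV + V²/R  →  V² + fR·V − fR·V_g = 0
With fR = 1.36×10⁻⁴ × 1036×10³ m = 141 m/s:
V = [−fR + √((fR)² + 4 fR V_g)]/2 = [−141 + √(141² + 4×141×5.05)]/2 = 4.88 m/s
Subgeostrophic (V < V_g = 5.05 m/s), as expected around a low.
Converting: 4.88 m/s × 3.6 = 17.6 km/h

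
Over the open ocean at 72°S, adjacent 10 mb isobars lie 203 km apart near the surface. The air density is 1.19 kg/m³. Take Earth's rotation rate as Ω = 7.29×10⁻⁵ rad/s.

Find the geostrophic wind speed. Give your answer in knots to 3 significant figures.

Coriolis parameter at 72°S:
f = 2Ω sin φ = 2 × 7.29×10⁻⁵ × sin 72° = 1.39×10⁻⁴ s⁻¹
Pressure gradient: |∂P/∂n| = 1000 Pa / 203000 m = 4.93×10⁻³ Pa/m
Geostrophic balance (pressure-gradient force = Coriolis force):
V_g = (1/(fρ)) |∂P/∂n| = 4.93×10⁻³ / (1.39×10⁻⁴ × 1.19) = 29.9 m/s
Converting: 29.9 m/s × 1.944 = 58.0 knots

58.0 knots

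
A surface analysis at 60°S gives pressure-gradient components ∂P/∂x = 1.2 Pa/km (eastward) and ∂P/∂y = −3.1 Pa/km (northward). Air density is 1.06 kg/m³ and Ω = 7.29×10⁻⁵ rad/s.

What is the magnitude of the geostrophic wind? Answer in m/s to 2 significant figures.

25 m/s

Coriolis parameter at 60°S:
f = 2Ω sin φ = 2 × 7.29×10⁻⁵ × sin 60° = 1.26×10⁻⁴ s⁻¹
In the Southern Hemisphere f is negative: f = −1.26×10⁻⁴ s⁻¹.
Component geostrophic relations (x east, y north):
u_g = −(1/(fρ)) ∂P/∂y,  v_g = (1/(fρ)) ∂P/∂x
u_g = −(−3.1×10⁻³)/(−1.26×10⁻⁴ × 1.06) = −23.2 m/s;  v_g = (1.2×10⁻³)/(−1.26×10⁻⁴ × 1.06) = −8.97 m/s
|V_g| = √(u_g² + v_g²) = 24.8 m/s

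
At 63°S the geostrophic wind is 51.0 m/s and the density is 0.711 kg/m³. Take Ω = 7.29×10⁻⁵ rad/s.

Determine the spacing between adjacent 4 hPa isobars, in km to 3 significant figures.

Coriolis parameter at 63°S:
f = 2Ω sin φ = 2 × 7.29×10⁻⁵ × sin 63° = 1.30×10⁻⁴ s⁻¹
Geostrophic balance rearranged: |∂P/∂n| = f ρ V_g
|∂P/∂n| = 1.30×10⁻⁴ × 0.711 × 51.0 = 4.71×10⁻³ Pa/m
Isobar spacing: Δn = ΔP/|∂P/∂n| = 400 Pa / 4.71×10⁻³ Pa/m = 84914 m ≈ 84.9 km

84.9 km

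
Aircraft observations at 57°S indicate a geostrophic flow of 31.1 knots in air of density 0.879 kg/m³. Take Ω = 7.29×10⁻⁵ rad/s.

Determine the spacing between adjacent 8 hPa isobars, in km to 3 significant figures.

465 km

Coriolis parameter at 57°S:
f = 2Ω sin φ = 2 × 7.29×10⁻⁵ × sin 57° = 1.22×10⁻⁴ s⁻¹
Wind speed in SI: 31.1 knots = 16.0 m/s
Geostrophic balance rearranged: |∂P/∂n| = f ρ V_g
|∂P/∂n| = 1.22×10⁻⁴ × 0.879 × 16.0 = 1.72×10⁻³ Pa/m
Isobar spacing: Δn = ΔP/|∂P/∂n| = 800 Pa / 1.72×10⁻³ Pa/m = 465215 m ≈ 465 km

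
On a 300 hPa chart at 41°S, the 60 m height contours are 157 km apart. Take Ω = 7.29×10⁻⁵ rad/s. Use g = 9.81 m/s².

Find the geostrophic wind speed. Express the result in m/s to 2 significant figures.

39 m/s

Coriolis parameter at 41°S:
f = 2Ω sin φ = 2 × 7.29×10⁻⁵ × sin 41° = 9.57×10⁻⁵ s⁻¹
Height gradient: |∂Z/∂n| = 60 m / 157000 m = 3.82×10⁻⁴
On a pressure surface, geostrophic balance gives V_g = (g/f)|∂Z/∂n|:
V_g = 9.81 × 3.82×10⁻⁴ / 9.57×10⁻⁵ = 39.2 m/s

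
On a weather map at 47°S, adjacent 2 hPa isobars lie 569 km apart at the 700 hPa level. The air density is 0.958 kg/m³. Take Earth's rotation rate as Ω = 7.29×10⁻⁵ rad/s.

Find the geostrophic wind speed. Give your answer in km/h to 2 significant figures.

Coriolis parameter at 47°S:
f = 2Ω sin φ = 2 × 7.29×10⁻⁵ × sin 47° = 1.07×10⁻⁴ s⁻¹
Pressure gradient: |∂P/∂n| = 200 Pa / 569000 m = 3.51×10⁻⁴ Pa/m
Geostrophic balance (pressure-gradient force = Coriolis force):
V_g = (1/(fρ)) |∂P/∂n| = 3.51×10⁻⁴ / (1.07×10⁻⁴ × 0.958) = 3.44 m/s
Converting: 3.44 m/s × 3.6 = 12 km/h

12 km/h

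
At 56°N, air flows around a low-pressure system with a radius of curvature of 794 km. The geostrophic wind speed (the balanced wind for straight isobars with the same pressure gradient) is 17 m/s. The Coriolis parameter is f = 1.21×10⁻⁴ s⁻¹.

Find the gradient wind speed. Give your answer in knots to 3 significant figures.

28.7 knots

Around a low, centrifugal force acts outward with Coriolis, so pressure-gradient force balances both:
(1/ρ)|∂P/∂n| = fV + V²/R  →  V² + fR·V − fR·V_g = 0
With fR = 1.21×10⁻⁴ × 794×10³ m = 96.1 m/s:
V = [−fR + √((fR)² + 4 fR V_g)]/2 = [−96.1 + √(96.1² + 4×96.1×17)]/2 = 14.7 m/s
Subgeostrophic (V < V_g = 17 m/s), as expected around a low.
Converting: 14.7 m/s × 1.944 = 28.7 knots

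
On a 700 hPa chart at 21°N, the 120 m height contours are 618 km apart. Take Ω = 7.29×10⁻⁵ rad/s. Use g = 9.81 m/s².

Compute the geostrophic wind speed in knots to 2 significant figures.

71 knots

Coriolis parameter at 21°N:
f = 2Ω sin φ = 2 × 7.29×10⁻⁵ × sin 21° = 5.23×10⁻⁵ s⁻¹
Height gradient: |∂Z/∂n| = 120 m / 618000 m = 1.94×10⁻⁴
On a pressure surface, geostrophic balance gives V_g = (g/f)|∂Z/∂n|:
V_g = 9.81 × 1.94×10⁻⁴ / 5.23×10⁻⁵ = 36.5 m/s
Converting: 36.5 m/s × 1.944 = 71 knots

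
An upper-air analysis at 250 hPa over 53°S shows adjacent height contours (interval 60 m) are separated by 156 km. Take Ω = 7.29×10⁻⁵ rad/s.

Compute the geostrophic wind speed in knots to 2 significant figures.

Coriolis parameter at 53°S:
f = 2Ω sin φ = 2 × 7.29×10⁻⁵ × sin 53° = 1.16×10⁻⁴ s⁻¹
Height gradient: |∂Z/∂n| = 60 m / 156000 m = 3.85×10⁻⁴
On a pressure surface, geostrophic balance gives V_g = (g/f)|∂Z/∂n|:
V_g = 9.81 × 3.85×10⁻⁴ / 1.16×10⁻⁴ = 32.4 m/s
Converting: 32.4 m/s × 1.944 = 63 knots

63 knots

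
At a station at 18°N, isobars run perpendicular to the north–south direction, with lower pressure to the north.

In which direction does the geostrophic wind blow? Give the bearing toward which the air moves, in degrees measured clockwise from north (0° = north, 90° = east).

The pressure-gradient force points toward the north (bearing 000°).
Geostrophic balance: in the Northern Hemisphere the Coriolis force deflects motion to the right, so the geostrophic wind blows 90° to the right of the pressure-gradient force (low pressure on the left).
Rotating 000° by 90° clockwise gives 090° — the wind blows toward the east.

090°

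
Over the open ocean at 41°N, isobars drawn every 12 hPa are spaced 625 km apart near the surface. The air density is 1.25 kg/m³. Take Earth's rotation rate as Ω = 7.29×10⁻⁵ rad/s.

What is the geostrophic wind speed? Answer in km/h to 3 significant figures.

57.8 km/h

Coriolis parameter at 41°N:
f = 2Ω sin φ = 2 × 7.29×10⁻⁵ × sin 41° = 9.57×10⁻⁵ s⁻¹
Pressure gradient: |∂P/∂n| = 1200 Pa / 625000 m = 1.92×10⁻³ Pa/m
Geostrophic balance (pressure-gradient force = Coriolis force):
V_g = (1/(fρ)) |∂P/∂n| = 1.92×10⁻³ / (9.57×10⁻⁵ × 1.25) = 16.1 m/s
Converting: 16.1 m/s × 3.6 = 57.8 km/h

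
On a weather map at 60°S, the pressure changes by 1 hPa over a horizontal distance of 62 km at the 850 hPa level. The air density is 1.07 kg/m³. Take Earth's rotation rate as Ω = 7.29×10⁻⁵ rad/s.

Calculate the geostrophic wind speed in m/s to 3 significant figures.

Coriolis parameter at 60°S:
f = 2Ω sin φ = 2 × 7.29×10⁻⁵ × sin 60° = 1.26×10⁻⁴ s⁻¹
Pressure gradient: |∂P/∂n| = 100 Pa / 62000 m = 1.61×10⁻³ Pa/m
Geostrophic balance (pressure-gradient force = Coriolis force):
V_g = (1/(fρ)) |∂P/∂n| = 1.61×10⁻³ / (1.26×10⁻⁴ × 1.07) = 11.9 m/s

11.9 m/s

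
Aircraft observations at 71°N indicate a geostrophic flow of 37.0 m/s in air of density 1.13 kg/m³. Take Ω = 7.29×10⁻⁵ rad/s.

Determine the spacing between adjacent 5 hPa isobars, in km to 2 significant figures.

Coriolis parameter at 71°N:
f = 2Ω sin φ = 2 × 7.29×10⁻⁵ × sin 71° = 1.38×10⁻⁴ s⁻¹
Geostrophic balance rearranged: |∂P/∂n| = f ρ V_g
|∂P/∂n| = 1.38×10⁻⁴ × 1.13 × 37.0 = 5.76×10⁻³ Pa/m
Isobar spacing: Δn = ΔP/|∂P/∂n| = 500 Pa / 5.76×10⁻³ Pa/m = 86749 m ≈ 87 km

87 km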